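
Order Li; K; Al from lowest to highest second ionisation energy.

Consider each +1 ion: Li⁺ is the bare [He] core; K⁺ is the bare [Ar] core; Al⁺ still has 2 valence electrons.
Pulling an electron out of a noble-gas core costs far more than removing a remaining valence electron, so K and Li sit at the high end of IE_2.
Tabulated IE_2 (kJ/mol): Li 7298, K 3052, Al 1817.
Putting it together, IE_2: Al < K < Li.

Al < K < Li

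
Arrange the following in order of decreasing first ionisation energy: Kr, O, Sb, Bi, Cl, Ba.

Kr, O, Cl, Sb, Bi, Ba

O is in period 2, group 16; Cl is in period 3, group 17; Kr is in period 4, group 18; Sb is in period 5, group 15; Ba is in period 6, group 2; Bi is in period 6, group 15.
First ionization energy rises across a period (greater Z_eff holds electrons more tightly) and falls down a group (valence electrons are farther from the nucleus).
These span different periods and groups, so the two trends combine.
Bi > Ba: Bi lies to the right of Ba in period 6, so the across-period effect alone puts Bi higher.
Sb > Bi: Sb sits above Bi in group 15, so the down-group effect alone puts Sb higher.
Cl > Sb: relative to Sb, both the across-period and down-group shifts push Cl's first ionization energy up.
O > Cl: period and group pull opposite ways; the down-group shift dominates (1314 vs 1251 kJ/mol).
Kr > O: period and group pull opposite ways; the across-period shift dominates (1351 vs 1314 kJ/mol).
For reference (kJ/mol): O 1314, Cl 1251, Kr 1351, Sb 831, Ba 503, Bi 703.
So from highest to lowest: Kr > O > Cl > Sb > Bi > Ba.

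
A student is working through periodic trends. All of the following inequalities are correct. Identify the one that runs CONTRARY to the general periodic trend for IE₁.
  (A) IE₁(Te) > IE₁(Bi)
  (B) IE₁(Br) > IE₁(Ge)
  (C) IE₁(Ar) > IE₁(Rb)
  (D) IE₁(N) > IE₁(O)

The general trend: IE₁ increases across a period and decreases down a group.
(A) Te (period 5, group 16) vs Bi (period 6, group 15): the stated order agrees with the simple trend.
(B) Br (period 4, group 17) vs Ge (period 4, group 14): the stated order agrees with the simple trend.
(C) Ar (period 3, group 18) vs Rb (period 5, group 1): the stated order agrees with the simple trend.
(D) N (period 2, group 15) vs O (period 2, group 16): the stated order contradicts the simple trend.
The exception is (D): pairing an electron in O's 2p⁴ costs repulsion energy, so O ionizes more easily than half-filled N (2p³).

(D)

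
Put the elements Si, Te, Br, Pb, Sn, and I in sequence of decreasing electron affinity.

Si is in period 3, group 14; Br is in period 4, group 17; Sn is in period 5, group 14; Te is in period 5, group 16; I is in period 5, group 17; Pb is in period 6, group 14.
Adding an electron releases more energy for atoms nearer the top right (short of the noble gases).
These span different periods and groups, so the two trends combine.
Sn > Pb: they share group 14; the group trend gives Sn the larger value.
Si > Sn: they share group 14; the group trend gives Si the larger value.
Te > Si: the two effects oppose for this pair; the across-period effect wins (190 vs 134 kJ/mol).
I > Te: I lies to the right of Te in period 5, so the across-period effect alone puts I higher.
Br > I: they share group 17; the group trend gives Br the larger value.
For reference (kJ/mol): Si 134, Br 325, Sn 107, Te 190, I 295, Pb 35.
So from highest to lowest: Br > I > Te > Si > Sn > Pb.

Br, I, Te, Si, Sn, Pb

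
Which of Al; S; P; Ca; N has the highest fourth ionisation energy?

Consider each +3 ion: Al³⁺ is the bare [Ne] core; S³⁺ still has 3 valence electrons; P³⁺ still has 2 valence electrons; Ca³⁺ is already 1 electron into the core; N³⁺ still has 2 valence electrons.
Usually core removal costs more than valence removal, but here the competition is close: a tightly held n=2 valence electron can cost more to remove than an n=3 core electron, so the actual values have to decide it.
Valence configurations: S³⁺ [Ne]3s²3p¹, P³⁺ [Ne]3s², N³⁺ [He]2s².
S³⁺ loses a lone 3p electron whereas P³⁺ must break into a filled 3s² pair, so IE_4(P) > IE_4(S) even though S has the higher nuclear charge.
Approximate IE_4 values (kJ/mol): Al 11577, S 4556, P 4964, Ca 6491, N 7475.
So the fourth ionization energies run S < P < Ca < N < Al.

Al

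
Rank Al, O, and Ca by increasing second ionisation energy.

Ca, Al, O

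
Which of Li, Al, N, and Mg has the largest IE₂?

Li

The second ionization energy removes an electron from the +1 ion. For each element: Li⁺ is the bare [He] core; Al⁺ still has 2 valence electrons; N⁺ still has 4 valence electrons; Mg⁺ still has 1 valence electron.
Breaking into a closed-shell core is much more expensive than removing a leftover valence electron — Li has the largest IE_2 here.
Valence configurations: Al⁺ [Ne]3s², N⁺ [He]2s²2p², Mg⁺ [Ne]3s¹.
The numbers (kJ/mol): Li 7298, Al 1817, N 2856, Mg 1451.
Putting it together, IE_2: Mg < Al < N < Li.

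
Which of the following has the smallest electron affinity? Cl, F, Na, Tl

Tl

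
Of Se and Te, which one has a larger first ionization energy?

Se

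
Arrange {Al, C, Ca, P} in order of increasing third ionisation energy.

Consider each +2 ion: Al²⁺ still has 1 valence electron; C²⁺ still has 2 valence electrons; Ca²⁺ is the bare [Ar] core; P²⁺ still has 3 valence electrons.
Breaking into a closed-shell core is much more expensive than removing a leftover valence electron — Ca has the largest IE_3 here.
Valence configurations: Al²⁺ [Ne]3s¹, C²⁺ [He]2s², P²⁺ [Ne]3s²3p¹.
Tabulated IE_3 (kJ/mol): Al 2745, C 4620, Ca 4912, P 2914.
Putting it together, IE_3: Al < P < C < Ca.

Al < P < C < Ca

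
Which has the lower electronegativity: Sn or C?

Sn

C is in period 2, group 14; Sn is in period 5, group 14.
Smaller atoms with higher effective nuclear charge are more electronegative.
All are in group 14, so electronegativity increases up the group.
So Sn has the lower electronegativity (Sn < C).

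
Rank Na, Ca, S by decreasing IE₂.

Na, S, Ca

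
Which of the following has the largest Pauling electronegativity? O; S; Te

O

O is in period 2, group 16; S is in period 3, group 16; Te is in period 5, group 16.
Electronegativity increases across a period and decreases down a group, tracking effective nuclear charge and atomic size.
All are in group 16, so electronegativity increases up the group.
The largest Pauling electronegativity among these belongs to O.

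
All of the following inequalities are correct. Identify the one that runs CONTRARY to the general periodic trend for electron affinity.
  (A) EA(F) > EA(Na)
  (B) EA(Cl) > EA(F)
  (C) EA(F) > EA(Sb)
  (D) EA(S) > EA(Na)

The general trend: electron affinity increases across a period and decreases down a group.
(A) F (period 2, group 17) vs Na (period 3, group 1): the stated order agrees with the simple trend.
(B) Cl (period 3, group 17) vs F (period 2, group 17): the stated order contradicts the simple trend.
(C) F (period 2, group 17) vs Sb (period 5, group 15): the stated order agrees with the simple trend.
(D) S (period 3, group 16) vs Na (period 3, group 1): the stated order agrees with the simple trend.
The exception is (B): F's small 2p subshell makes the incoming electron feel strong e⁻–e⁻ repulsion, so Cl actually releases more energy on gaining an electron.

(B)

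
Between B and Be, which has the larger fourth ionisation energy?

B

After 3 electrons have been removed, what remains? B³⁺ is the bare [He] core; Be³⁺ is already 1 electron into the core.
All of these are removing an electron from a noble-gas core or deeper; the smaller core (lower principal quantum number) is held far more tightly, and within a period the higher nuclear charge binds the same core more tightly.
Tabulated IE_4 (kJ/mol): B 25026, Be 21007.
Putting it together, IE_4: Be < B.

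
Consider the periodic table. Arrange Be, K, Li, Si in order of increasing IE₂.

After 1 electron has been removed, what remains? Be⁺ still has 1 valence electron; K⁺ is the bare [Ar] core; Li⁺ is the bare [He] core; Si⁺ still has 3 valence electrons.
Core electrons are held far more tightly than valence electrons, so K and Li top the IE_2 order.
Valence configurations: Be⁺ [He]2s¹, Si⁺ [Ne]3s²3p¹.
Tabulated IE_2 (kJ/mol): Be 1757, K 3052, Li 7298, Si 1577.
So the second ionization energies run Si < Be < K < Li.

Si < Be < K < Li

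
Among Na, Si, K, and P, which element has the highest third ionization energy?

Na

The third ionization energy removes an electron from the +2 ion. For each element: Na²⁺ is already 1 electron into the core; Si²⁺ still has 2 valence electrons; K²⁺ is already 1 electron into the core; P²⁺ still has 3 valence electrons.
Breaking into a closed-shell core is much more expensive than removing a leftover valence electron — K and Na have the largest IE_3 here.
Valence configurations: Si²⁺ [Ne]3s², P²⁺ [Ne]3s²3p¹.
P²⁺ loses a lone 3p electron whereas Si²⁺ must break into a filled 3s² pair, so IE_3(Si) > IE_3(P) even though P has the higher nuclear charge.
Approximate IE_3 values (kJ/mol): Na 6910, Si 3232, K 4420, P 2914.
Overall IE_3 order: P < Si < K < Na.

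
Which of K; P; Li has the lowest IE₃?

IE_3 is the cost of taking one more electron from the +2 cation: K²⁺ is already 1 electron into the core; P²⁺ still has 3 valence electrons; Li²⁺ is already 1 electron into the core.
Core electrons are held far more tightly than valence electrons, so K and Li top the IE_3 order.
Approximate IE_3 values (kJ/mol): K 4420, P 2914, Li 11815.
Hence IE_3: P < K < Li.

P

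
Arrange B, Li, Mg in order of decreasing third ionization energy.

IE_3 is the cost of taking one more electron from the +2 cation: B²⁺ still has 1 valence electron; Li²⁺ is already 1 electron into the core; Mg²⁺ is the bare [Ne] core.
Breaking into a closed-shell core is much more expensive than removing a leftover valence electron — Mg and Li have the largest IE_3 here.
The numbers (kJ/mol): B 3660, Li 11815, Mg 7733.
Hence IE_3: B < Mg < Li.

Li > Mg > B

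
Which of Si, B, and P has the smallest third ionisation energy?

P

IE_3 is the cost of taking one more electron from the +2 cation: Si²⁺ still has 2 valence electrons; B²⁺ still has 1 valence electron; P²⁺ still has 3 valence electrons.
All are still removing valence electrons, so compare the +2 ions as you would atoms: IE_3 generally rises across a period (higher Z_eff) and falls down a group (larger shell), subject to the usual subshell exceptions.
Valence configurations: Si²⁺ [Ne]3s², B²⁺ [He]2s¹, P²⁺ [Ne]3s²3p¹.
P²⁺ loses a lone 3p electron whereas Si²⁺ must break into a filled 3s² pair, so IE_3(Si) > IE_3(P) even though P has the higher nuclear charge.
The numbers (kJ/mol): Si 3232, B 3660, P 2914.
Putting it together, IE_3: P < Si < B.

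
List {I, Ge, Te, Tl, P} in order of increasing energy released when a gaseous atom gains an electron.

Tl, P, Ge, Te, I

P is in period 3, group 15; Ge is in period 4, group 14; Te is in period 5, group 16; I is in period 5, group 17; Tl is in period 6, group 13.
Atoms with high Z_eff and room in the valence shell (especially the halogens) have the most exothermic electron affinities.
Here both period and group differ, so the two effects have to be weighed against each other.
P > Tl: both effects reinforce here, so P is clearly the higher of the two.
Ge > P: this pair runs against the simple trend — see the exception note.
Te > Ge: period and group pull opposite ways; the across-period shift dominates (190 vs 119 kJ/mol).
I > Te: both are in period 5; the period trend gives I the larger value.
Note the exception: Ge has a higher electron affinity than P, contrary to the simple trend — adding an electron to P's half-filled np³ subshell costs electron-pairing energy.
Tabulated electron affinity (kJ/mol): P 72, Ge 119, Te 190, I 295, Tl 19.
So from lowest to highest: Tl < P < Ge < Te < I.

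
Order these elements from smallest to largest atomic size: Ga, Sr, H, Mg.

H is in period 1, group 1; Mg is in period 3, group 2; Ga is in period 4, group 13; Sr is in period 5, group 2.
Moving right in a period, electrons are added to the same shell under a stronger nuclear pull, so atoms get smaller; moving down, a new shell is opened and atoms get larger.
These span different periods and groups, so the two trends combine.
Ga > H: the two effects oppose for this pair; the down-group effect wins (124 vs 32 pm).
Mg > Ga: the two effects oppose for this pair; the across-period effect wins (139 vs 124 pm).
Sr > Mg: Sr sits below Mg in group 2, so the down-group effect alone puts Sr larger.
For reference (pm): H 32, Mg 139, Ga 124, Sr 185.
So from smallest to largest: H < Ga < Mg < Sr.

H, Ga, Mg, Sr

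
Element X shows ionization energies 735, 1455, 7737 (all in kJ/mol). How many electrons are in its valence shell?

Look for the largest jump between consecutive ionization energies: IE3/IE2 ≈ 5.3, far larger than any earlier ratio.
That jump marks the point where a core electron is being removed. So the atom has 2 valence electrons.

2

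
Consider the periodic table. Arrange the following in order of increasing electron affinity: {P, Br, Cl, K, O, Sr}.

Sr, K, P, O, Br, Cl

EA tends to increase across a period and decrease down a group, though the pattern is less regular than for IE or radius.
Here both period and group differ, so the two effects have to be weighed against each other.
K > Sr: period and group pull opposite ways; the down-group shift dominates (48 vs 5 kJ/mol).
P > K: both effects reinforce here, so P is clearly the higher of the two.
O > P: relative to P, both the across-period and down-group shifts push O's electron affinity up.
Br > O: period and group pull opposite ways; the across-period shift dominates (325 vs 141 kJ/mol).
Cl > Br: they share group 17; the group trend gives Cl the larger value.
For reference (kJ/mol): O 141, P 72, Cl 349, K 48, Br 325, Sr 5.
So from lowest to highest: Sr < K < P < O < Br < Cl.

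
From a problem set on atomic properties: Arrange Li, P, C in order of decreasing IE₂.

IE_2 is the cost of taking one more electron from the +1 cation: Li⁺ is the bare [He] core; P⁺ still has 4 valence electrons; C⁺ still has 3 valence electrons.
Pulling an electron out of a noble-gas core costs far more than removing a remaining valence electron, so Li sits at the high end of IE_2.
Valence configurations: P⁺ [Ne]3s²3p², C⁺ [He]2s²2p¹.
The numbers (kJ/mol): Li 7298, P 1907, C 2353.
Hence IE_2: P < C < Li.

Li, C, P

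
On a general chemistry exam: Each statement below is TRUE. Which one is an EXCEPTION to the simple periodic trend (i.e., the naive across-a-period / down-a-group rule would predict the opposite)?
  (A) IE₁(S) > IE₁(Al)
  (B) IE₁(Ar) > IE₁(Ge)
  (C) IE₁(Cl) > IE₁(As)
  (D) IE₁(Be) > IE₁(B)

The general trend: IE₁ increases across a period and decreases down a group.
(A) S (period 3, group 16) vs Al (period 3, group 13): the stated order agrees with the simple trend.
(B) Ar (period 3, group 18) vs Ge (period 4, group 14): the stated order agrees with the simple trend.
(C) Cl (period 3, group 17) vs As (period 4, group 15): the stated order agrees with the simple trend.
(D) Be (period 2, group 2) vs B (period 2, group 13): the stated order contradicts the simple trend.
The exception is (D): removing B's lone 2p electron is easier than breaking Be's filled 2s².

(D)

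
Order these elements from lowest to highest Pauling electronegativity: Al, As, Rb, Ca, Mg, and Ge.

EN rises left→right (higher Z_eff, smaller atoms) and falls top→bottom (larger, more shielded atoms).
These span different periods and groups, so the two trends combine.
Ca > Rb: both effects reinforce here, so Ca is clearly the higher of the two.
Mg > Ca: Mg sits above Ca in group 2, so the down-group effect alone puts Mg higher.
Al > Mg: both are in period 3; the period trend gives Al the larger value.
Ge > Al: the two effects oppose for this pair; the across-period effect wins (2.01 vs 1.61).
As > Ge: both are in period 4; the period trend gives As the larger value.
Approximate values (Pauling): Mg 1.31, Al 1.61, Ca 1.00, Ge 2.01, As 2.18, Rb 0.82.
So from lowest to highest: Rb < Ca < Mg < Al < Ge < As.

Rb < Ca < Mg < Al < Ge < As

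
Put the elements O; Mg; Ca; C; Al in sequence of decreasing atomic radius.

C is in period 2, group 14; O is in period 2, group 16; Mg is in period 3, group 2; Al is in period 3, group 13; Ca is in period 4, group 2.
Moving right in a period, electrons are added to the same shell under a stronger nuclear pull, so atoms get smaller; moving down, a new shell is opened and atoms get larger.
Here both period and group differ, so the two effects have to be weighed against each other.
C > O: C lies to the left of O in period 2, so the across-period effect alone puts C larger.
Al > C: both effects reinforce here, so Al is clearly the larger of the two.
Mg > Al: both are in period 3; the period trend gives Mg the larger value.
Ca > Mg: Ca sits below Mg in group 2, so the down-group effect alone puts Ca larger.
Approximate values (pm): C 75, O 63, Mg 139, Al 126, Ca 171.
So from largest to smallest: Ca > Mg > Al > C > O.

Ca > Mg > Al > C > O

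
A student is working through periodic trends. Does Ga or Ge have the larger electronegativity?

Ge

Ga is in period 4, group 13; Ge is in period 4, group 14.
Atoms toward the upper right of the periodic table pull bonding electrons most strongly.
All lie in period 4, so electronegativity increases left to right.
So Ge has the larger electronegativity (Ge > Ga).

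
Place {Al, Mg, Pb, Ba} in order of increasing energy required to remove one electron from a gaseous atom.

Ba, Al, Pb, Mg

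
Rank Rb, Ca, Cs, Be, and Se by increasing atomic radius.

Be is in period 2, group 2; Ca is in period 4, group 2; Se is in period 4, group 16; Rb is in period 5, group 1; Cs is in period 6, group 1.
Atomic radius shrinks across a period as nuclear charge pulls the same shell inward, and grows down a group as new shells are added.
These span different periods and groups, so the two trends combine.
Se > Be: the two effects oppose for this pair; the down-group effect wins (116 vs 102 pm).
Ca > Se: Ca lies to the left of Se in period 4, so the across-period effect alone puts Ca larger.
Rb > Ca: relative to Ca, both the across-period and down-group shifts push Rb's atomic radius up.
Cs > Rb: Cs sits below Rb in group 1, so the down-group effect alone puts Cs larger.
For reference (pm): Be 102, Ca 171, Se 116, Rb 210, Cs 232.
So from smallest to largest: Be < Se < Ca < Rb < Cs.

Be < Se < Ca < Rb < Cs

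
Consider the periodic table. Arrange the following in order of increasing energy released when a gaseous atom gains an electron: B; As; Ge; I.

B < As < Ge < I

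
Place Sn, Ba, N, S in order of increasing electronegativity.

Ba < Sn < S < N

N is in period 2, group 15; S is in period 3, group 16; Sn is in period 5, group 14; Ba is in period 6, group 2.
Atoms toward the upper right of the periodic table pull bonding electrons most strongly.
Neither a single period nor a single group — weigh both effects.
Sn > Ba: relative to Ba, both the across-period and down-group shifts push Sn's electronegativity up.
S > Sn: both effects reinforce here, so S is clearly the higher of the two.
N > S: the two effects oppose for this pair; the down-group effect wins (3.04 vs 2.58).
Approximate values (Pauling): N 3.04, S 2.58, Sn 1.96, Ba 0.89.
So from lowest to highest: Ba < Sn < S < N.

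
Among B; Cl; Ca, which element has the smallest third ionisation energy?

IE_3 is the cost of taking one more electron from the +2 cation: B²⁺ still has 1 valence electron; Cl²⁺ still has 5 valence electrons; Ca²⁺ is the bare [Ar] core.
Pulling an electron out of a noble-gas core costs far more than removing a remaining valence electron, so Ca sits at the high end of IE_3.
Valence configurations: B²⁺ [He]2s¹, Cl²⁺ [Ne]3s²3p³.
The numbers (kJ/mol): B 3660, Cl 3822, Ca 4912.
Overall IE_3 order: B < Cl < Ca.

B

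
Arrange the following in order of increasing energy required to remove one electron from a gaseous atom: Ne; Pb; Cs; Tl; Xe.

Cs, Tl, Pb, Xe, Ne

Ne is in period 2, group 18; Xe is in period 5, group 18; Cs is in period 6, group 1; Tl is in period 6, group 13; Pb is in period 6, group 14.
Across a period the outer electron is held more tightly (higher IE₁); down a group it sits in a higher shell, more shielded, and comes off more easily.
Neither a single period nor a single group — weigh both effects.
Tl > Cs: Tl lies to the right of Cs in period 6, so the across-period effect alone puts Tl higher.
Pb > Tl: Pb lies to the right of Tl in period 6, so the across-period effect alone puts Pb higher.
Xe > Pb: relative to Pb, both the across-period and down-group shifts push Xe's first ionization energy up.
Ne > Xe: Ne sits above Xe in group 18, so the down-group effect alone puts Ne higher.
Tabulated first ionization energy (kJ/mol): Ne 2081, Xe 1170, Cs 376, Tl 589, Pb 716.
So from lowest to highest: Cs < Tl < Pb < Xe < Ne.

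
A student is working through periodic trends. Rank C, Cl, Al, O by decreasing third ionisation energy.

O > C > Cl > Al

IE_3 is the cost of taking one more electron from the +2 cation: C²⁺ still has 2 valence electrons; Cl²⁺ still has 5 valence electrons; Al²⁺ still has 1 valence electron; O²⁺ still has 4 valence electrons.
All are still removing valence electrons, so compare the +2 ions as you would atoms: IE_3 generally rises across a period (higher Z_eff) and falls down a group (larger shell), subject to the usual subshell exceptions.
Valence configurations: C²⁺ [He]2s², Cl²⁺ [Ne]3s²3p³, Al²⁺ [Ne]3s¹, O²⁺ [He]2s²2p².
Tabulated IE_3 (kJ/mol): C 4620, Cl 3822, Al 2745, O 5300.
Overall IE_3 order: Al < Cl < C < O.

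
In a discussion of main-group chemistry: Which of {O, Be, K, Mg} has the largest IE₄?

Be

The fourth ionization energy removes an electron from the +3 ion. For each element: O³⁺ still has 3 valence electrons; Be³⁺ is already 1 electron into the core; K³⁺ is already 2 electrons into the core; Mg³⁺ is already 1 electron into the core.
Usually core removal costs more than valence removal, but here the competition is close: a tightly held n=2 valence electron can cost more to remove than an n=3 core electron, so the actual values have to decide it.
The numbers (kJ/mol): O 7469, Be 21007, K 5877, Mg 10543.
Putting it together, IE_4: K < O < Mg < Be.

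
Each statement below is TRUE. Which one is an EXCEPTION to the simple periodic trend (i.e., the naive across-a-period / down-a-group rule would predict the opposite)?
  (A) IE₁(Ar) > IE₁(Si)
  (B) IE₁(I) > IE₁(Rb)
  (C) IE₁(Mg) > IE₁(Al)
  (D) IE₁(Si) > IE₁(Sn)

(C)

The general trend: IE₁ increases across a period and decreases down a group.
(A) Ar (period 3, group 18) vs Si (period 3, group 14): the stated order agrees with the simple trend.
(B) I (period 5, group 17) vs Rb (period 5, group 1): the stated order agrees with the simple trend.
(C) Mg (period 3, group 2) vs Al (period 3, group 13): the stated order contradicts the simple trend.
(D) Si (period 3, group 14) vs Sn (period 5, group 14): the stated order agrees with the simple trend.
The exception is (C): Al's single 3p electron is easier to remove than one from Mg's filled 3s².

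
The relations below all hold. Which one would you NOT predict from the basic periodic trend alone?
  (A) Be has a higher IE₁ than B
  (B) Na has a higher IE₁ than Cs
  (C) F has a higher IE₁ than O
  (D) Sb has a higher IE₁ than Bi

(A)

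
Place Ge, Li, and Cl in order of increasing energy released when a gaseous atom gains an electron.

Electron affinity generally becomes more exothermic across a period toward the halogens and less exothermic down a group.
These span different periods and groups, so the two trends combine.
Ge > Li: period and group pull opposite ways; the across-period shift dominates (119 vs 60 kJ/mol).
Cl > Ge: relative to Ge, both the across-period and down-group shifts push Cl's electron affinity up.
Tabulated electron affinity (kJ/mol): Li 60, Cl 349, Ge 119.
So from lowest to highest: Li < Ge < Cl.

Li < Ge < Cl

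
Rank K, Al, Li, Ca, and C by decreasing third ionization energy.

Li > Ca > C > K > Al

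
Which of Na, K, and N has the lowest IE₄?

After 3 electrons have been removed, what remains? Na³⁺ is already 2 electrons into the core; K³⁺ is already 2 electrons into the core; N³⁺ still has 2 valence electrons.
Usually core removal costs more than valence removal, but here the competition is close: a tightly held n=2 valence electron can cost more to remove than an n=3 core electron, so the actual values have to decide it.
The numbers (kJ/mol): Na 9543, K 5877, N 7475.
Overall IE_4 order: K < N < Na.

K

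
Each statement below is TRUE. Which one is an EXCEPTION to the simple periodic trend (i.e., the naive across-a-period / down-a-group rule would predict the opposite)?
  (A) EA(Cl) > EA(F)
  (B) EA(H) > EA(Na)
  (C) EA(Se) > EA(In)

(A)

The general trend: electron affinity increases across a period and decreases down a group.
(A) Cl (period 3, group 17) vs F (period 2, group 17): the stated order contradicts the simple trend.
(B) H (period 1, group 1) vs Na (period 3, group 1): the stated order agrees with the simple trend.
(C) Se (period 4, group 16) vs In (period 5, group 13): the stated order agrees with the simple trend.
The exception is (A): F's small 2p subshell makes the incoming electron feel strong e⁻–e⁻ repulsion, so Cl actually releases more energy on gaining an electron.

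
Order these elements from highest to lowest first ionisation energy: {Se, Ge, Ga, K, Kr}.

Kr, Se, Ge, Ga, K

IE₁ increases left→right with effective nuclear charge and decreases top→bottom as the valence shell moves farther out.
All lie in period 4, so first ionization energy increases left to right.
So from highest to lowest: Kr > Se > Ge > Ga > K.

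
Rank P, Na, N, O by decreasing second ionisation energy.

The second ionization energy removes an electron from the +1 ion. For each element: P⁺ still has 4 valence electrons; Na⁺ is the bare [Ne] core; N⁺ still has 4 valence electrons; O⁺ still has 5 valence electrons.
Pulling an electron out of a noble-gas core costs far more than removing a remaining valence electron, so Na sits at the high end of IE_2.
Valence configurations: P⁺ [Ne]3s²3p², N⁺ [He]2s²2p², O⁺ [He]2s²2p³.
Tabulated IE_2 (kJ/mol): P 1907, Na 4562, N 2856, O 3388.
Overall IE_2 order: P < N < O < Na.

Na, O, N, P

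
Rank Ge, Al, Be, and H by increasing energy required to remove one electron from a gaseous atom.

First ionization energy rises across a period (greater Z_eff holds electrons more tightly) and falls down a group (valence electrons are farther from the nucleus).
A diagonal step moves right (one effect) and down (the opposite effect) at once.
Ge > Al: period and group pull opposite ways; the across-period shift dominates (762 vs 578 kJ/mol).
Be > Ge: the two effects oppose for this pair; the down-group effect wins (900 vs 762 kJ/mol).
H > Be: period and group pull opposite ways; the down-group shift dominates (1312 vs 900 kJ/mol).
Approximate values (kJ/mol): H 1312, Be 900, Al 578, Ge 762.
So from lowest to highest: Al < Ge < Be < H.

Al < Ge < Be < H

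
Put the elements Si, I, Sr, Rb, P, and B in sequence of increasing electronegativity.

B is in period 2, group 13; Si is in period 3, group 14; P is in period 3, group 15; Rb is in period 5, group 1; Sr is in period 5, group 2; I is in period 5, group 17.
EN rises left→right (higher Z_eff, smaller atoms) and falls top→bottom (larger, more shielded atoms).
Here both period and group differ, so the two effects have to be weighed against each other.
Sr > Rb: Sr lies to the right of Rb in period 5, so the across-period effect alone puts Sr higher.
Si > Sr: relative to Sr, both the across-period and down-group shifts push Si's electronegativity up.
B > Si: period and group pull opposite ways; the down-group shift dominates (2.04 vs 1.90).
P > B: period and group pull opposite ways; the across-period shift dominates (2.19 vs 2.04).
I > P: the two effects oppose for this pair; the across-period effect wins (2.66 vs 2.19).
For reference (Pauling): B 2.04, Si 1.90, P 2.19, Rb 0.82, Sr 0.95, I 2.66.
So from lowest to highest: Rb < Sr < Si < B < P < I.

Rb, Sr, Si, B, P, I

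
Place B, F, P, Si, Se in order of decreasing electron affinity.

B is in period 2, group 13; F is in period 2, group 17; Si is in period 3, group 14; P is in period 3, group 15; Se is in period 4, group 16.
Adding an electron releases more energy for atoms nearer the top right (short of the noble gases).
Neither a single period nor a single group — weigh both effects.
P > B: the two effects oppose for this pair; the across-period effect wins (72 vs 27 kJ/mol).
Si > P: this pair runs against the simple trend — see the exception note.
Se > Si: period and group pull opposite ways; the across-period shift dominates (195 vs 134 kJ/mol).
F > Se: both effects reinforce here, so F is clearly the higher of the two.
Note the exception: Si has a higher electron affinity than P, contrary to the simple trend — adding an electron to P's half-filled 3p³ is unfavourable, so Si (3p²) has the more exothermic EA.
Approximate values (kJ/mol): B 27, F 328, Si 134, P 72, Se 195.
So from highest to lowest: F > Se > Si > P > B.

F > Se > Si > P > B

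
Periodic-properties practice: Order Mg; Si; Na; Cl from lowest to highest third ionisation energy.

Si < Cl < Na < Mg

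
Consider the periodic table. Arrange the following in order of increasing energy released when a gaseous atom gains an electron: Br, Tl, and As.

As is in period 4, group 15; Br is in period 4, group 17; Tl is in period 6, group 13.
Adding an electron releases more energy for atoms nearer the top right (short of the noble gases).
These span different periods and groups, so the two trends combine.
As > Tl: relative to Tl, both the across-period and down-group shifts push As's electron affinity up.
Br > As: both are in period 4; the period trend gives Br the larger value.
For reference (kJ/mol): As 78, Br 325, Tl 19.
So from lowest to highest: Tl < As < Br.

Tl < As < Br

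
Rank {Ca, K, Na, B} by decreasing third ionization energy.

Na, Ca, K, B

The third ionization energy removes an electron from the +2 ion. For each element: Ca²⁺ is the bare [Ar] core; K²⁺ is already 1 electron into the core; Na²⁺ is already 1 electron into the core; B²⁺ still has 1 valence electron.
Pulling an electron out of a noble-gas core costs far more than removing a remaining valence electron, so K, Ca and Na sit at the high end of IE_3.
The numbers (kJ/mol): Ca 4912, K 4420, Na 6910, B 3660.
So the third ionization energies run B < K < Ca < Na.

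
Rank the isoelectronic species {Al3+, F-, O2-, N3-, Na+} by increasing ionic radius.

Al3+ < Na+ < F- < O2- < N3-

All of these have 10 electrons, so size is governed by nuclear charge alone: the more protons, the stronger the pull on the same electron cloud, and the smaller the ion.
Nuclear charges: Al3+ (Z=13), Na+ (Z=11), F- (Z=9), O2- (Z=8), N3- (Z=7).
Smallest to largest: Al3+ < Na+ < F- < O2- < N3-.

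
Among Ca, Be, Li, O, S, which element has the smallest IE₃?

IE_3 is the cost of taking one more electron from the +2 cation: Ca²⁺ is the bare [Ar] core; Be²⁺ is the bare [He] core; Li²⁺ is already 1 electron into the core; O²⁺ still has 4 valence electrons; S²⁺ still has 4 valence electrons.
Usually core removal costs more than valence removal, but here the competition is close: a tightly held n=2 valence electron can cost more to remove than an n=3 core electron, so the actual values have to decide it.
Valence configurations: O²⁺ [He]2s²2p², S²⁺ [Ne]3s²3p².
Approximate IE_3 values (kJ/mol): Ca 4912, Be 14849, Li 11815, O 5300, S 3357.
Hence IE_3: S < Ca < O < Li < Be.

S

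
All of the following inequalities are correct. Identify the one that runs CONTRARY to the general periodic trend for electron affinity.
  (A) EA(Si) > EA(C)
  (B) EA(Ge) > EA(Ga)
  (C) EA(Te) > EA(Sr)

The general trend: electron affinity increases across a period and decreases down a group.
(A) Si (period 3, group 14) vs C (period 2, group 14): the stated order contradicts the simple trend.
(B) Ge (period 4, group 14) vs Ga (period 4, group 13): the stated order agrees with the simple trend.
(C) Te (period 5, group 16) vs Sr (period 5, group 2): the stated order agrees with the simple trend.
The exception is (A): Si's larger, more diffuse 3p orbitals accept an added electron slightly more readily than C's compact 2p.

(A)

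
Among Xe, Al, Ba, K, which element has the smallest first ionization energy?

K

Al is in period 3, group 13; K is in period 4, group 1; Xe is in period 5, group 18; Ba is in period 6, group 2.
IE₁ increases left→right with effective nuclear charge and decreases top→bottom as the valence shell moves farther out.
These span different periods and groups, so the two trends combine.
Ba > K: period and group pull opposite ways; the across-period shift dominates (503 vs 419 kJ/mol).
Al > Ba: both effects reinforce here, so Al is clearly the higher of the two.
Xe > Al: period and group pull opposite ways; the across-period shift dominates (1170 vs 578 kJ/mol).
Tabulated first ionization energy (kJ/mol): Al 578, K 419, Xe 1170, Ba 503.
The smallest first ionization energy among these belongs to K.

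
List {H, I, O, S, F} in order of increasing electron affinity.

H < O < S < I < F

H is in period 1, group 1; O is in period 2, group 16; F is in period 2, group 17; S is in period 3, group 16; I is in period 5, group 17.
EA tends to increase across a period and decrease down a group, though the pattern is less regular than for IE or radius.
These span different periods and groups, so the two trends combine.
O > H: the two effects oppose for this pair; the across-period effect wins (141 vs 73 kJ/mol).
S > O: this pair runs against the simple trend — see the exception note.
I > S: the two effects oppose for this pair; the across-period effect wins (295 vs 200 kJ/mol).
F > I: they share group 17; the group trend gives F the larger value.
Note the exception: S has a higher electron affinity than O, contrary to the simple trend — the compact 2p subshell of O repels the added electron more than S's larger 3p does.
Approximate values (kJ/mol): H 73, O 141, F 328, S 200, I 295.
So from lowest to highest: H < O < S < I < F.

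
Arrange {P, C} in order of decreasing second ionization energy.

C > P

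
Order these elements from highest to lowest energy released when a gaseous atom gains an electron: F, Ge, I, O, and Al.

F > I > O > Ge > Al

O is in period 2, group 16; F is in period 2, group 17; Al is in period 3, group 13; Ge is in period 4, group 14; I is in period 5, group 17.
Electron affinity generally becomes more exothermic across a period toward the halogens and less exothermic down a group.
Neither a single period nor a single group — weigh both effects.
Ge > Al: period and group pull opposite ways; the across-period shift dominates (119 vs 42 kJ/mol).
O > Ge: relative to Ge, both the across-period and down-group shifts push O's electron affinity up.
I > O: period and group pull opposite ways; the across-period shift dominates (295 vs 141 kJ/mol).
F > I: F sits above I in group 17, so the down-group effect alone puts F higher.
Approximate values (kJ/mol): O 141, F 328, Al 42, Ge 119, I 295.
So from highest to lowest: F > I > O > Ge > Al.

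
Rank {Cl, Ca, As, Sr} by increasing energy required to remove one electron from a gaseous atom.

Cl is in period 3, group 17; Ca is in period 4, group 2; As is in period 4, group 15; Sr is in period 5, group 2.
First ionization energy rises across a period (greater Z_eff holds electrons more tightly) and falls down a group (valence electrons are farther from the nucleus).
Here both period and group differ, so the two effects have to be weighed against each other.
Ca > Sr: Ca sits above Sr in group 2, so the down-group effect alone puts Ca higher.
As > Ca: both are in period 4; the period trend gives As the larger value.
Cl > As: relative to As, both the across-period and down-group shifts push Cl's first ionization energy up.
For reference (kJ/mol): Cl 1251, Ca 590, As 947, Sr 550.
So from lowest to highest: Sr < Ca < As < Cl.

Sr, Ca, As, Cl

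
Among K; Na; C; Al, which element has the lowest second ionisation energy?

Consider each +1 ion: K⁺ is the bare [Ar] core; Na⁺ is the bare [Ne] core; C⁺ still has 3 valence electrons; Al⁺ still has 2 valence electrons.
Core electrons are held far more tightly than valence electrons, so K and Na top the IE_2 order.
Valence configurations: C⁺ [He]2s²2p¹, Al⁺ [Ne]3s².
Tabulated IE_2 (kJ/mol): K 3052, Na 4562, C 2353, Al 1817.
Putting it together, IE_2: Al < C < K < Na.

Al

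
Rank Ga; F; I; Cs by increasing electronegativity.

Smaller atoms with higher effective nuclear charge are more electronegative.
Here both period and group differ, so the two effects have to be weighed against each other.
Ga > Cs: both effects reinforce here, so Ga is clearly the higher of the two.
I > Ga: the two effects oppose for this pair; the across-period effect wins (2.66 vs 1.81).
F > I: F sits above I in group 17, so the down-group effect alone puts F higher.
Approximate values (Pauling): F 3.98, Ga 1.81, I 2.66, Cs 0.79.
So from lowest to highest: Cs < Ga < I < F.

Cs < Ga < I < F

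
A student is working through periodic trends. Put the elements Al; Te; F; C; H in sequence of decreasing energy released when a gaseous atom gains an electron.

F > Te > C > H > Al

H is in period 1, group 1; C is in period 2, group 14; F is in period 2, group 17; Al is in period 3, group 13; Te is in period 5, group 16.
Electron affinity generally becomes more exothermic across a period toward the halogens and less exothermic down a group.
Here both period and group differ, so the two effects have to be weighed against each other.
H > Al: period and group pull opposite ways; the down-group shift dominates (73 vs 42 kJ/mol).
C > H: the two effects oppose for this pair; the across-period effect wins (122 vs 73 kJ/mol).
Te > C: period and group pull opposite ways; the across-period shift dominates (190 vs 122 kJ/mol).
F > Te: both effects reinforce here, so F is clearly the higher of the two.
Approximate values (kJ/mol): H 73, C 122, F 328, Al 42, Te 190.
So from highest to lowest: F > Te > C > H > Al.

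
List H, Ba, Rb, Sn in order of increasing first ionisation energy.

H is in period 1, group 1; Rb is in period 5, group 1; Sn is in period 5, group 14; Ba is in period 6, group 2.
Across a period the outer electron is held more tightly (higher IE₁); down a group it sits in a higher shell, more shielded, and comes off more easily.
These span different periods and groups, so the two trends combine.
Ba > Rb: the two effects oppose for this pair; the across-period effect wins (503 vs 403 kJ/mol).
Sn > Ba: both effects reinforce here, so Sn is clearly the higher of the two.
H > Sn: the two effects oppose for this pair; the down-group effect wins (1312 vs 709 kJ/mol).
For reference (kJ/mol): H 1312, Rb 403, Sn 709, Ba 503.
So from lowest to highest: Rb < Ba < Sn < H.

Rb < Ba < Sn < H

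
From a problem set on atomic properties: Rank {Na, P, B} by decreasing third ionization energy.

Na > B > P

Consider each +2 ion: Na²⁺ is already 1 electron into the core; P²⁺ still has 3 valence electrons; B²⁺ still has 1 valence electron.
Breaking into a closed-shell core is much more expensive than removing a leftover valence electron — Na has the largest IE_3 here.
Valence configurations: P²⁺ [Ne]3s²3p¹, B²⁺ [He]2s¹.
Tabulated IE_3 (kJ/mol): Na 6910, P 2914, B 3660.
Putting it together, IE_3: P < B < Na.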